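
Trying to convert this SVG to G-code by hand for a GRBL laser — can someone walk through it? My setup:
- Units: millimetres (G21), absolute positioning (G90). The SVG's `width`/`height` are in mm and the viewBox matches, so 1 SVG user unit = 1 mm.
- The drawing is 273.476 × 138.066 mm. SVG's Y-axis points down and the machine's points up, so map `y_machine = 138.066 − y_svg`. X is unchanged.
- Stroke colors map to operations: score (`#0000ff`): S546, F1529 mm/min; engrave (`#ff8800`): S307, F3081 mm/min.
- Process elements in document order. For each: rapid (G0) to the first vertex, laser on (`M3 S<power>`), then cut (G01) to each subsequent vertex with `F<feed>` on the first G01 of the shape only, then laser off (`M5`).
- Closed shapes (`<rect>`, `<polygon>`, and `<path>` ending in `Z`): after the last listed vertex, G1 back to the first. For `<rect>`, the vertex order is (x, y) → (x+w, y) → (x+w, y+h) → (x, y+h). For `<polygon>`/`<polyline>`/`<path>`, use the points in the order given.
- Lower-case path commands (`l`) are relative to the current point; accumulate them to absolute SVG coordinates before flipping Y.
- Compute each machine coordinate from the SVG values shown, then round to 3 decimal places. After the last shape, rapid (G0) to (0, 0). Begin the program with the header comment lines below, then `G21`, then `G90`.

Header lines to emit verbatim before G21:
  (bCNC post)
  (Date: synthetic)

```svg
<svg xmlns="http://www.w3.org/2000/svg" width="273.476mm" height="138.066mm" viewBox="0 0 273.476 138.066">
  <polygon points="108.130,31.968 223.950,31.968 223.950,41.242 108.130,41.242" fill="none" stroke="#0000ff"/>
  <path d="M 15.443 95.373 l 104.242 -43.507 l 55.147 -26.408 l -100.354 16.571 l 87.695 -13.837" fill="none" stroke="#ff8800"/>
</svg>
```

(bCNC post)
(Date: synthetic)
G21
G90
G0 X108.130 Y106.098
M3 S546
G01 X223.950 Y106.098 F1529
G01 X223.950 Y96.824
G01 X108.130 Y96.824
G01 X108.130 Y106.098
M5
G0 X15.443 Y42.693
M3 S307
G01 X119.685 Y86.200 F3081
G01 X174.832 Y112.608
G01 X74.478 Y96.037
G01 X162.173 Y109.874
M5
G0 X0.000 Y0.000

viewBox `0 0 273.476 138.066` with mm width/height → 1 unit = 1 mm. Flip: y_m = 138.066 − y_svg.

**Shape 1** — `<polygon>` rectangle, stroke `#0000ff` → score (S546, F1529). Machine vertices: (108.130,106.098) → (223.950,106.098) → (223.950,96.824) → (108.130,96.824) → (108.130,106.098). Closed: final G1 returns to the first vertex.

**Shape 2** — `<path>` open polyline, stroke `#ff8800` → engrave (S307, F3081). Machine vertices: (15.443,42.693) → (119.685,86.200) → (174.832,112.608) → (74.478,96.037) → (162.173,109.874). Open path.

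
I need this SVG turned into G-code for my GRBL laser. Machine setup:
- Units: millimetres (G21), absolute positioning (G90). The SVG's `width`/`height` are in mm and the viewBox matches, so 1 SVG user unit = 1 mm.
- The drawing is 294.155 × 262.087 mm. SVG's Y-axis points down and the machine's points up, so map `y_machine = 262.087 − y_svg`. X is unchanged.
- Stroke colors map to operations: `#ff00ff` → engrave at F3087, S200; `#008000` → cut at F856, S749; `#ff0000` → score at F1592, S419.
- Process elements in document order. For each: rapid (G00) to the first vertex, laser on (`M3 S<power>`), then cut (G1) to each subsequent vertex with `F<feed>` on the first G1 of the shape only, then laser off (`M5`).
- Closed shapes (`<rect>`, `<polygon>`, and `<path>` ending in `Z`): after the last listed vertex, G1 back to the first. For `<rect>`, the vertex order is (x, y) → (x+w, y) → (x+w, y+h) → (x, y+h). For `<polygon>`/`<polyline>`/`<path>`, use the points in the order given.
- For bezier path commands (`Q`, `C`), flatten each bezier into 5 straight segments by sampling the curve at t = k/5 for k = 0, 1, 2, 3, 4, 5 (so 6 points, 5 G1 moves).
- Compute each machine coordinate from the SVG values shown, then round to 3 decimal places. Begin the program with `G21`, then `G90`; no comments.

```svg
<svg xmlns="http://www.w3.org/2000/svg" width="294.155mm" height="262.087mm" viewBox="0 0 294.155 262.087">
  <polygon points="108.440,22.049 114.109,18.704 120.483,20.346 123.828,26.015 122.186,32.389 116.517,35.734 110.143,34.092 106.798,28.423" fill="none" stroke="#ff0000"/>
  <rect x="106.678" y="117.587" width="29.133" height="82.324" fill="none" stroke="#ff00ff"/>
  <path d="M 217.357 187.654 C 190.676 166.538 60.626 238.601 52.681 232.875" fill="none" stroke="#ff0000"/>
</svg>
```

Since the viewBox matches the mm dimensions, user units are millimetres directly. The only transform is the Y-flip y_m = 262.087 − y_svg.

Shape 1 is a regular polygon drawn with `<polygon>`. Its stroke #ff0000 means score at S419, F1592. After flipping Y the toolpath is (108.440,240.038) → (114.109,243.383) → (120.483,241.741) → (123.828,236.072) → (122.186,229.698) → (116.517,226.353) → (110.143,227.995) → (106.798,233.664) → (108.440,240.038), returning to the start.

Shape 2 is a rectangle drawn with `<rect>`. Its stroke #ff00ff means engrave at S200, F3087. After flipping Y the toolpath is (106.678,144.500) → (135.811,144.500) → (135.811,62.176) → (106.678,62.176) → (106.678,144.500), returning to the start.

Shape 3 is a cubic bezier drawn with `<path>`. Its stroke #ff0000 means score at S419, F1592. After flipping Y the toolpath is (217.357,74.433) → (190.748,77.289) → (150.153,65.988) → (106.395,48.738) → (70.297,33.743) → (52.681,29.212).

G21
G90
G00 X108.440 Y240.038
M3 S419
G1 X114.109 Y243.383 F1592
G1 X120.483 Y241.741
G1 X123.828 Y236.072
G1 X122.186 Y229.698
G1 X116.517 Y226.353
G1 X110.143 Y227.995
G1 X106.798 Y233.664
G1 X108.440 Y240.038
M5
G00 X106.678 Y144.500
M3 S200
G1 X135.811 Y144.500 F3087
G1 X135.811 Y62.176
G1 X106.678 Y62.176
G1 X106.678 Y144.500
M5
G00 X217.357 Y74.433
M3 S419
G1 X190.748 Y77.289 F1592
G1 X150.153 Y65.988
G1 X106.395 Y48.738
G1 X70.297 Y33.743
G1 X52.681 Y29.212
M5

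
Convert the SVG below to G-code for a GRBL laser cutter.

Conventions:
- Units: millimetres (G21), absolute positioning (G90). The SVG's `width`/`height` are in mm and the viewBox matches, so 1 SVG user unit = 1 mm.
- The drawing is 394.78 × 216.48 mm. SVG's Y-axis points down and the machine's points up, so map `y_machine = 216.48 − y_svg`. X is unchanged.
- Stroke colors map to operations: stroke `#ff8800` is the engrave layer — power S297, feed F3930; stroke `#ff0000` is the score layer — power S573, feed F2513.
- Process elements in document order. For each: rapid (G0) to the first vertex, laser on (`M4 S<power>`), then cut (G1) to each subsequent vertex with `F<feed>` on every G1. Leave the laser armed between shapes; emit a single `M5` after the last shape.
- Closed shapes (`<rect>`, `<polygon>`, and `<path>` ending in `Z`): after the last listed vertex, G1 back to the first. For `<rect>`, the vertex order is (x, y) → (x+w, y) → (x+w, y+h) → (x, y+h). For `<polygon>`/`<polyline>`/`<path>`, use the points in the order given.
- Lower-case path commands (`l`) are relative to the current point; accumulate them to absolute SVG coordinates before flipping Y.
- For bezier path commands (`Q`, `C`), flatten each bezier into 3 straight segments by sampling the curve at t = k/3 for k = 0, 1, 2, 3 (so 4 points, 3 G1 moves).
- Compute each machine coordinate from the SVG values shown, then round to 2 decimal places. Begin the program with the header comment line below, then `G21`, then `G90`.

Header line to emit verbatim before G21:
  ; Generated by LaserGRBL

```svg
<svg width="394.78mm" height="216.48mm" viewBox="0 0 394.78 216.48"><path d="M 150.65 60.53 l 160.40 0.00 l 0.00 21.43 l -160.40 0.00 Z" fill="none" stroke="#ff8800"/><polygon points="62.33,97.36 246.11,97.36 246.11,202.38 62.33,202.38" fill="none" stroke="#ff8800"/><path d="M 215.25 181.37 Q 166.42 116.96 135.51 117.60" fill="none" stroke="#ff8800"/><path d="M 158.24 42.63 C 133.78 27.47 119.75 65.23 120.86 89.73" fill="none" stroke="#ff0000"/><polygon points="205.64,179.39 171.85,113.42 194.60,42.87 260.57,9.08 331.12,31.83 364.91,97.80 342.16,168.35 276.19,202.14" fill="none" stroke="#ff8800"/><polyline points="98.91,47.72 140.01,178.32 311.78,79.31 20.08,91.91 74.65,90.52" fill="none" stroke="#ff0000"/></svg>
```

; Generated by LaserGRBL
G21
G90
G0 X150.65 Y155.95
M4 S297
G1 X311.05 Y155.95 F3930
G1 X311.05 Y134.52 F3930
G1 X150.65 Y134.52 F3930
G1 X150.65 Y155.95 F3930
G0 X62.33 Y119.12
M4 S297
G1 X246.11 Y119.12 F3930
G1 X246.11 Y14.10 F3930
G1 X62.33 Y14.10 F3930
G1 X62.33 Y119.12 F3930
G0 X215.25 Y35.11
M4 S297
G1 X184.69 Y70.82 F3930
G1 X158.11 Y92.08 F3930
G1 X135.51 Y98.88 F3930
G0 X158.24 Y173.85
M4 S573
G1 X137.43 Y173.82 F2513
G1 X124.62 Y153.22 F2513
G1 X120.86 Y126.75 F2513
G0 X205.64 Y37.09
M4 S297
G1 X171.85 Y103.06 F3930
G1 X194.60 Y173.61 F3930
G1 X260.57 Y207.40 F3930
G1 X331.12 Y184.65 F3930
G1 X364.91 Y118.68 F3930
G1 X342.16 Y48.13 F3930
G1 X276.19 Y14.34 F3930
G1 X205.64 Y37.09 F3930
G0 X98.91 Y168.76
M4 S573
G1 X140.01 Y38.16 F2513
G1 X311.78 Y137.17 F2513
G1 X20.08 Y124.57 F2513
G1 X74.65 Y125.96 F2513
M5

Since the viewBox matches the mm dimensions, user units are millimetres directly. The only transform is the Y-flip y_m = 216.48 − y_svg.

Shape 1 is a rectangle drawn with `<path>`. Its stroke #ff8800 means engrave at S297, F3930. After flipping Y the toolpath is (150.65,155.95) → (311.05,155.95) → (311.05,134.52) → (150.65,134.52) → (150.65,155.95), returning to the start.

Shape 2 is a rectangle drawn with `<polygon>`. Its stroke #ff8800 means engrave at S297, F3930. After flipping Y the toolpath is (62.33,119.12) → (246.11,119.12) → (246.11,14.10) → (62.33,14.10) → (62.33,119.12), returning to the start.

Shape 3 is a quadratic bezier drawn with `<path>`. Its stroke #ff8800 means engrave at S297, F3930. After flipping Y the toolpath is (215.25,35.11) → (184.69,70.82) → (158.11,92.08) → (135.51,98.88).

Shape 4 is a cubic bezier drawn with `<path>`. Its stroke #ff0000 means score at S573, F2513. After flipping Y the toolpath is (158.24,173.85) → (137.43,173.82) → (124.62,153.22) → (120.86,126.75).

Shape 5 is a regular polygon drawn with `<polygon>`. Its stroke #ff8800 means engrave at S297, F3930. After flipping Y the toolpath is (205.64,37.09) → (171.85,103.06) → (194.60,173.61) → (260.57,207.40) → (331.12,184.65) → (364.91,118.68) → (342.16,48.13) → (276.19,14.34) → (205.64,37.09), returning to the start.

Shape 6 is a open polyline drawn with `<polyline>`. Its stroke #ff0000 means score at S573, F2513. After flipping Y the toolpath is (98.91,168.76) → (140.01,38.16) → (311.78,137.17) → (20.08,124.57) → (74.65,125.96).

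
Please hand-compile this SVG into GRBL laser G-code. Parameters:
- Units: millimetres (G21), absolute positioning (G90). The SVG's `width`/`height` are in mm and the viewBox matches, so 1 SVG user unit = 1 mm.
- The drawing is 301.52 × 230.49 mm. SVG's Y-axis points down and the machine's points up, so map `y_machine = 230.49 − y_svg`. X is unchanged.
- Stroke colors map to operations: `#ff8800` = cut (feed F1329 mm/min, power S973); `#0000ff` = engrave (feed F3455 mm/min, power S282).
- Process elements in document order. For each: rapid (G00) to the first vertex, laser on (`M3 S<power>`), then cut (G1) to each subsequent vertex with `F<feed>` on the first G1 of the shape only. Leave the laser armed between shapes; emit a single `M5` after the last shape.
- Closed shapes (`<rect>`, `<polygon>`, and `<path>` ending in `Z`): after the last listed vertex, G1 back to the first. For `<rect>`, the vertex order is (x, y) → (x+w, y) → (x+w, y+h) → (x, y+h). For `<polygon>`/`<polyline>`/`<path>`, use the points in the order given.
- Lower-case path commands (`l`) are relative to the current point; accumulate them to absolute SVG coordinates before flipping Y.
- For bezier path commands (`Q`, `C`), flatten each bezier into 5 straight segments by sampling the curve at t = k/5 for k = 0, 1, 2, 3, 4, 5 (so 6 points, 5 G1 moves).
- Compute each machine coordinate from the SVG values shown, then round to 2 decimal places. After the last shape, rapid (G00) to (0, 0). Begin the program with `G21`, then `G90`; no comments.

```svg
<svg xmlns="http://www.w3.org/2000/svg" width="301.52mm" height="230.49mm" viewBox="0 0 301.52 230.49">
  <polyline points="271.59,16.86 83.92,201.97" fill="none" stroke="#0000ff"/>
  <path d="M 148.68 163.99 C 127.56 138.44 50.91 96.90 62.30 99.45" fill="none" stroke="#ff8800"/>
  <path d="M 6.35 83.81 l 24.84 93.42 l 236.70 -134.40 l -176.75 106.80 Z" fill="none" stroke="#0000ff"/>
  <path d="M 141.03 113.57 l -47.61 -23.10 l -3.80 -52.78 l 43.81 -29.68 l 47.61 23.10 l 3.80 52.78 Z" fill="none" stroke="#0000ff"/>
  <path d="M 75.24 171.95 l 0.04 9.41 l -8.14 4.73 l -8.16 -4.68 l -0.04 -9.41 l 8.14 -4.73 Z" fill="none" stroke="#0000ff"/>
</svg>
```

G21
G90
G00 X271.59 Y213.63
M3 S282
G1 X83.92 Y28.52 F3455
G00 X148.68 Y66.50
M3 S973
G1 X130.49 Y83.27 F1329
G1 X105.87 Y100.99
G1 X81.70 Y116.78
G1 X64.88 Y127.76
G1 X62.30 Y131.04
G00 X6.35 Y146.68
M3 S282
G1 X31.19 Y53.26 F3455
G1 X267.89 Y187.66
G1 X91.14 Y80.86
G1 X6.35 Y146.68
G00 X141.03 Y116.92
M3 S282
G1 X93.42 Y140.02 F3455
G1 X89.62 Y192.80
G1 X133.43 Y222.48
G1 X181.04 Y199.38
G1 X184.84 Y146.60
G1 X141.03 Y116.92
G00 X75.24 Y58.54
M3 S282
G1 X75.28 Y49.13 F3455
G1 X67.14 Y44.40
G1 X58.98 Y49.08
G1 X58.94 Y58.49
G1 X67.08 Y63.22
G1 X75.24 Y58.54
M5
G00 X0.00 Y0.00

viewBox `0 0 301.52 230.49` with mm width/height → 1 unit = 1 mm. Flip: y_m = 230.49 − y_svg.

**Shape 1** — `<polyline>` line segment, stroke `#0000ff` → engrave (S282, F3455). Machine vertices: (271.59,213.63) → (83.92,28.52). Open path.

**Shape 2** — `<path>` cubic bezier, stroke `#ff8800` → cut (S973, F1329). Control points (SVG): P0=(148.68,163.99), P1=(127.56,138.44), P2=(50.91,96.90), P3=(62.30,99.45); sampled at t=k/5. Machine vertices: (148.68,66.50) → (130.49,83.27) → (105.87,100.99) → (81.70,116.78) → (64.88,127.76) → (62.30,131.04). Open path.

**Shape 3** — `<path>` closed polygon, stroke `#0000ff` → engrave (S282, F3455). Machine vertices: (6.35,146.68) → (31.19,53.26) → (267.89,187.66) → (91.14,80.86) → (6.35,146.68). Closed: final G1 returns to the first vertex.

**Shape 4** — `<path>` regular polygon, stroke `#0000ff` → engrave (S282, F3455). Machine vertices: (141.03,116.92) → (93.42,140.02) → (89.62,192.80) → (133.43,222.48) → (181.04,199.38) → (184.84,146.60) → (141.03,116.92). Closed: final G1 returns to the first vertex.

**Shape 5** — `<path>` regular polygon, stroke `#0000ff` → engrave (S282, F3455). Machine vertices: (75.24,58.54) → (75.28,49.13) → (67.14,44.40) → (58.98,49.08) → (58.94,58.49) → (67.08,63.22) → (75.24,58.54). Closed: final G1 returns to the first vertex.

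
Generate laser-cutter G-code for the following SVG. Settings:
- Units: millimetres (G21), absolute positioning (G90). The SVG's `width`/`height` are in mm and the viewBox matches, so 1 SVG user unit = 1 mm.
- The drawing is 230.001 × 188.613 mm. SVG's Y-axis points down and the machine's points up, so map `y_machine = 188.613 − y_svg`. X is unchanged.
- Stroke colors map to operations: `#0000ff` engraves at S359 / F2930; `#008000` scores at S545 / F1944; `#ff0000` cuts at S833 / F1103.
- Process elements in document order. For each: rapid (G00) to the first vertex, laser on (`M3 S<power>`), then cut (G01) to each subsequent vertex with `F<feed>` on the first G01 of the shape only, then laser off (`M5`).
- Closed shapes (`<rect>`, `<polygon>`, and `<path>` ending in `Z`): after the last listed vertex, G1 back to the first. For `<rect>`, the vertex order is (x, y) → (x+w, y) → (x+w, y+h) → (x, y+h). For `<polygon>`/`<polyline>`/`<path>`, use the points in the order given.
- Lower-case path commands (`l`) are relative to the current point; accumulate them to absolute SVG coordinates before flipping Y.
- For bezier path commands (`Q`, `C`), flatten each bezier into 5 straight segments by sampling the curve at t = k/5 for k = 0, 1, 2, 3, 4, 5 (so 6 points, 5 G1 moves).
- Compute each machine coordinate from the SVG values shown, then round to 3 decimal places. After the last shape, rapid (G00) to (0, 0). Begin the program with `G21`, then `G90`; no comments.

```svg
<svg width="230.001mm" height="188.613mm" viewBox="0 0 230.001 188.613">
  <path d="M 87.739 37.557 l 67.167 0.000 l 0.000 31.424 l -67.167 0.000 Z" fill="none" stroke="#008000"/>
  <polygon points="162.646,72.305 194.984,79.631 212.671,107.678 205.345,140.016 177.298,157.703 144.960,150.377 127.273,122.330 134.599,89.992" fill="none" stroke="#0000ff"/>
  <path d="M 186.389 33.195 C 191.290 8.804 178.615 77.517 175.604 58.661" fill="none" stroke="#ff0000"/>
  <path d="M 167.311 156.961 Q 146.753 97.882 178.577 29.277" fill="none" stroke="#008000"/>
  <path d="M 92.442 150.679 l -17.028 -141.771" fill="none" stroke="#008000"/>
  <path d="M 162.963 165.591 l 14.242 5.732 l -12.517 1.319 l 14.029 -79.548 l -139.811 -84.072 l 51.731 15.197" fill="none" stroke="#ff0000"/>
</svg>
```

viewBox `0 0 230.001 188.613` with mm width/height → 1 unit = 1 mm. Flip: y_m = 188.613 − y_svg.

**Shape 1** — `<path>` rectangle, stroke `#008000` → score (S545, F1944). Machine vertices: (87.739,151.056) → (154.906,151.056) → (154.906,119.632) → (87.739,119.632) → (87.739,151.056). Closed: final G1 returns to the first vertex.

**Shape 2** — `<polygon>` regular polygon, stroke `#0000ff` → engrave (S359, F2930). Machine vertices: (162.646,116.308) → (194.984,108.982) → (212.671,80.935) → (205.345,48.597) → (177.298,30.910) → (144.960,38.236) → (127.273,66.283) → (134.599,98.621) → (162.646,116.308). Closed: final G1 returns to the first vertex.

**Shape 3** — `<path>` cubic bezier, stroke `#ff0000` → cut (S833, F1103). Control points (SVG): P0=(186.389,33.195), P1=(191.290,8.804), P2=(178.615,77.517), P3=(175.604,58.661); sampled at t=k/5. Machine vertices: (186.389,155.418) → (187.438,160.326) → (185.577,151.560) → (182.113,137.795) → (178.352,127.701) → (175.604,129.952). Open path.

**Shape 4** — `<path>` quadratic bezier, stroke `#008000` → score (S545, F1944). Control points (SVG): P0=(167.311,156.961), P1=(146.753,97.882), P2=(178.577,29.277); sampled at t=k/5. Machine vertices: (167.311,31.652) → (161.183,55.665) → (159.246,80.439) → (161.499,105.976) → (167.943,132.275) → (178.577,159.336). Open path.

**Shape 5** — `<path>` line segment, stroke `#008000` → score (S545, F1944). Machine vertices: (92.442,37.934) → (75.414,179.705). Open path.

**Shape 6** — `<path>` open polyline, stroke `#ff0000` → cut (S833, F1103). Machine vertices: (162.963,23.022) → (177.205,17.290) → (164.688,15.971) → (178.717,95.519) → (38.906,179.591) → (90.637,164.394). Open path.

G21
G90
G00 X87.739 Y151.056
M3 S545
G01 X154.906 Y151.056 F1944
G01 X154.906 Y119.632
G01 X87.739 Y119.632
G01 X87.739 Y151.056
M5
G00 X162.646 Y116.308
M3 S359
G01 X194.984 Y108.982 F2930
G01 X212.671 Y80.935
G01 X205.345 Y48.597
G01 X177.298 Y30.910
G01 X144.960 Y38.236
G01 X127.273 Y66.283
G01 X134.599 Y98.621
G01 X162.646 Y116.308
M5
G00 X186.389 Y155.418
M3 S833
G01 X187.438 Y160.326 F1103
G01 X185.577 Y151.560
G01 X182.113 Y137.795
G01 X178.352 Y127.701
G01 X175.604 Y129.952
M5
G00 X167.311 Y31.652
M3 S545
G01 X161.183 Y55.665 F1944
G01 X159.246 Y80.439
G01 X161.499 Y105.976
G01 X167.943 Y132.275
G01 X178.577 Y159.336
M5
G00 X92.442 Y37.934
M3 S545
G01 X75.414 Y179.705 F1944
M5
G00 X162.963 Y23.022
M3 S833
G01 X177.205 Y17.290 F1103
G01 X164.688 Y15.971
G01 X178.717 Y95.519
G01 X38.906 Y179.591
G01 X90.637 Y164.394
M5
G00 X0.000 Y0.000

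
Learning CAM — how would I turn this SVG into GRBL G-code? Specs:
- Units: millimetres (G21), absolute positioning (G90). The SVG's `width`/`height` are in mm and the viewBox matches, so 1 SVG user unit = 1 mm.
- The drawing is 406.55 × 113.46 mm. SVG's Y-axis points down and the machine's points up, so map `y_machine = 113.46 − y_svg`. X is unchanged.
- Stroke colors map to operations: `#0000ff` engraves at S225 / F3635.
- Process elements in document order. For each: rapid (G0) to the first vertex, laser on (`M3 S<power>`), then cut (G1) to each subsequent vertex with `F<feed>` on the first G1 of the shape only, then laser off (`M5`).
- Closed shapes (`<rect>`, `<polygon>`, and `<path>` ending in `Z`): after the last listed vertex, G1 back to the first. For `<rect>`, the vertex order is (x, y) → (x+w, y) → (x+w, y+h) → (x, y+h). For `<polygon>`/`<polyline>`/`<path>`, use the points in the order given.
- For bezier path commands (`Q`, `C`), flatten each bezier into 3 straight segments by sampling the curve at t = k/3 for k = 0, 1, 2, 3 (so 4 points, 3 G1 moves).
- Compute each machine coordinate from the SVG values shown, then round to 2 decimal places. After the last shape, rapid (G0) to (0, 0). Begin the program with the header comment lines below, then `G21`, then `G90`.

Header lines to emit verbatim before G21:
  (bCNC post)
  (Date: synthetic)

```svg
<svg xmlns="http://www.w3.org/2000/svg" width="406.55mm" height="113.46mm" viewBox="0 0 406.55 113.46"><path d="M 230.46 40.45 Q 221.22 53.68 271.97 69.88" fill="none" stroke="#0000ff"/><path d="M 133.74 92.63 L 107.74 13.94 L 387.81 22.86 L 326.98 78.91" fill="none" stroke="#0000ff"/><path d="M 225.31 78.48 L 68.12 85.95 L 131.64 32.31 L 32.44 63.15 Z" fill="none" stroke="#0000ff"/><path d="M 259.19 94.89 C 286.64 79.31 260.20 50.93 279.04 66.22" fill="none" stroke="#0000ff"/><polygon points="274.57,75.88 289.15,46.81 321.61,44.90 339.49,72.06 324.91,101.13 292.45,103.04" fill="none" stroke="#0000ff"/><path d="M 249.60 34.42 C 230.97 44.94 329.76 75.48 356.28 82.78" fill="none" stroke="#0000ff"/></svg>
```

1 u = 1 mm; y_m = 113.46 − y.

[1] `<path>` quadratic bezier, #0000ff→engrave S225 F3635: (230.46,73.01) → (230.97,63.86) → (244.80,54.05) → (271.97,43.58)

[2] `<path>` open polyline, #0000ff→engrave S225 F3635: (133.74,20.83) → (107.74,99.52) → (387.81,90.60) → (326.98,34.55)

[3] `<path>` closed polygon, #0000ff→engrave S225 F3635: (225.31,34.98) → (68.12,27.51) → (131.64,81.15) → (32.44,50.31) → (225.31,34.98) (closed)

[4] `<path>` cubic bezier, #0000ff→engrave S225 F3635: (259.19,18.57) → (272.35,36.33) → (271.62,50.06) → (279.04,47.24)

[5] `<polygon>` regular polygon, #0000ff→engrave S225 F3635: (274.57,37.58) → (289.15,66.65) → (321.61,68.56) → (339.49,41.40) → (324.91,12.33) → (292.45,10.42) → (274.57,37.58) (closed)

[6] `<path>` cubic bezier, #0000ff→engrave S225 F3635: (249.60,79.04) → (263.08,63.45) → (312.70,44.12) → (356.28,30.68)

(bCNC post)
(Date: synthetic)
G21
G90
G0 X230.46 Y73.01
M3 S225
G1 X230.97 Y63.86 F3635
G1 X244.80 Y54.05
G1 X271.97 Y43.58
M5
G0 X133.74 Y20.83
M3 S225
G1 X107.74 Y99.52 F3635
G1 X387.81 Y90.60
G1 X326.98 Y34.55
M5
G0 X225.31 Y34.98
M3 S225
G1 X68.12 Y27.51 F3635
G1 X131.64 Y81.15
G1 X32.44 Y50.31
G1 X225.31 Y34.98
M5
G0 X259.19 Y18.57
M3 S225
G1 X272.35 Y36.33 F3635
G1 X271.62 Y50.06
G1 X279.04 Y47.24
M5
G0 X274.57 Y37.58
M3 S225
G1 X289.15 Y66.65 F3635
G1 X321.61 Y68.56
G1 X339.49 Y41.40
G1 X324.91 Y12.33
G1 X292.45 Y10.42
G1 X274.57 Y37.58
M5
G0 X249.60 Y79.04
M3 S225
G1 X263.08 Y63.45 F3635
G1 X312.70 Y44.12
G1 X356.28 Y30.68
M5
G0 X0.00 Y0.00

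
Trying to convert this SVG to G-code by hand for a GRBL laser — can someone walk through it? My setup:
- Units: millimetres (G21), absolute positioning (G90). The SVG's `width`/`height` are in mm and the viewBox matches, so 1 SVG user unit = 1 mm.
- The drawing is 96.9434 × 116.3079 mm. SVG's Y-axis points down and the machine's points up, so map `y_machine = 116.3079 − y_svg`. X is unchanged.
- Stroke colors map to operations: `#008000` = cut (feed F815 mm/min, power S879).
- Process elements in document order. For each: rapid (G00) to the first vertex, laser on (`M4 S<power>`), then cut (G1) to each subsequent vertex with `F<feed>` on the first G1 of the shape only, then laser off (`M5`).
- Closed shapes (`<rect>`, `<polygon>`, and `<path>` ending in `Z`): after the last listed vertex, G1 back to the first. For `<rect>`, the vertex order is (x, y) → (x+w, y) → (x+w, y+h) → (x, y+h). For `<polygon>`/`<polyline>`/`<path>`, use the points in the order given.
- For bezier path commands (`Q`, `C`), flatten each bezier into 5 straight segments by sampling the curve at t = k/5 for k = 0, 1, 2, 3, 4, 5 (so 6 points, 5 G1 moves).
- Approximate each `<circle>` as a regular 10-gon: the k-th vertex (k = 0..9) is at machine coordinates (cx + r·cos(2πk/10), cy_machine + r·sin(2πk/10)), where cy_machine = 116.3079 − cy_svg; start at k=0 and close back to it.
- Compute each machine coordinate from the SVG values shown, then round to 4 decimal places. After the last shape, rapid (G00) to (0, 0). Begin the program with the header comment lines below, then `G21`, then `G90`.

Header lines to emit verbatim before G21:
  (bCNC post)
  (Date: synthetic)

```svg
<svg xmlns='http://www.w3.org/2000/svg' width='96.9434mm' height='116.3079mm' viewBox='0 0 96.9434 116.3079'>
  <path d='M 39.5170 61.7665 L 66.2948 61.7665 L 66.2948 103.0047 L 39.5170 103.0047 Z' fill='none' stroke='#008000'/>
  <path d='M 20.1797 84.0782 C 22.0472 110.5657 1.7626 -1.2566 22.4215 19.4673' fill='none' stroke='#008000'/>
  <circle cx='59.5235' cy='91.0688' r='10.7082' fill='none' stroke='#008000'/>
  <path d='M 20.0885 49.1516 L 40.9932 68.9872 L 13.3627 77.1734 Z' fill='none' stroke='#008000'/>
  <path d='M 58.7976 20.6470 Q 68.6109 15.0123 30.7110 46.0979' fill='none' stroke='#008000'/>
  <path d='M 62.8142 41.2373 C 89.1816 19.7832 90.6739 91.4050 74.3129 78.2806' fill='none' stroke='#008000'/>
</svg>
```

1 u = 1 mm; y_m = 116.3079 − y.

[1] `<path>` rectangle, #008000→cut S879 F815: (39.5170,54.5414) → (66.2948,54.5414) → (66.2948,13.3032) → (39.5170,13.3032) → (39.5170,54.5414) (closed)

[2] `<path>` cubic bezier, #008000→cut S879 F815: (20.1797,32.2297) → (19.1467,30.7675) → (15.8258,49.4986) → (13.2456,75.4219) → (14.4346,95.5362) → (22.4215,96.8406)

[3] `<circle>` circle, #008000→cut S879 F815: (70.2317,25.2391) → (68.1866,31.5332) → (62.8325,35.4232) → (56.2145,35.4232) → (50.8604,31.5332) → (48.8153,25.2391) → (50.8604,18.9450) → (56.2145,15.0550) → (62.8325,15.0550) → (68.1866,18.9450) → (70.2317,25.2391) (closed)

[4] `<path>` regular polygon, #008000→cut S879 F815: (20.0885,67.1563) → (40.9932,47.3207) → (13.3627,39.1345) → (20.0885,67.1563) (closed)

[5] `<path>` quadratic bezier, #008000→cut S879 F815: (58.7976,95.6609) → (60.8144,96.4460) → (59.0141,94.2934) → (53.3968,89.2032) → (43.9624,81.1754) → (30.7110,70.2100)

[6] `<path>` cubic bezier, #008000→cut S879 F815: (62.8142,75.0706) → (75.7058,78.1965) → (82.9644,67.5197) → (84.9271,51.5756) → (81.9309,38.8996) → (74.3129,38.0273)

(bCNC post)
(Date: synthetic)
G21
G90
G00 X39.5170 Y54.5414
M4 S879
G1 X66.2948 Y54.5414 F815
G1 X66.2948 Y13.3032
G1 X39.5170 Y13.3032
G1 X39.5170 Y54.5414
M5
G00 X20.1797 Y32.2297
M4 S879
G1 X19.1467 Y30.7675 F815
G1 X15.8258 Y49.4986
G1 X13.2456 Y75.4219
G1 X14.4346 Y95.5362
G1 X22.4215 Y96.8406
M5
G00 X70.2317 Y25.2391
M4 S879
G1 X68.1866 Y31.5332 F815
G1 X62.8325 Y35.4232
G1 X56.2145 Y35.4232
G1 X50.8604 Y31.5332
G1 X48.8153 Y25.2391
G1 X50.8604 Y18.9450
G1 X56.2145 Y15.0550
G1 X62.8325 Y15.0550
G1 X68.1866 Y18.9450
G1 X70.2317 Y25.2391
M5
G00 X20.0885 Y67.1563
M4 S879
G1 X40.9932 Y47.3207 F815
G1 X13.3627 Y39.1345
G1 X20.0885 Y67.1563
M5
G00 X58.7976 Y95.6609
M4 S879
G1 X60.8144 Y96.4460 F815
G1 X59.0141 Y94.2934
G1 X53.3968 Y89.2032
G1 X43.9624 Y81.1754
G1 X30.7110 Y70.2100
M5
G00 X62.8142 Y75.0706
M4 S879
G1 X75.7058 Y78.1965 F815
G1 X82.9644 Y67.5197
G1 X84.9271 Y51.5756
G1 X81.9309 Y38.8996
G1 X74.3129 Y38.0273
M5
G00 X0.0000 Y0.0000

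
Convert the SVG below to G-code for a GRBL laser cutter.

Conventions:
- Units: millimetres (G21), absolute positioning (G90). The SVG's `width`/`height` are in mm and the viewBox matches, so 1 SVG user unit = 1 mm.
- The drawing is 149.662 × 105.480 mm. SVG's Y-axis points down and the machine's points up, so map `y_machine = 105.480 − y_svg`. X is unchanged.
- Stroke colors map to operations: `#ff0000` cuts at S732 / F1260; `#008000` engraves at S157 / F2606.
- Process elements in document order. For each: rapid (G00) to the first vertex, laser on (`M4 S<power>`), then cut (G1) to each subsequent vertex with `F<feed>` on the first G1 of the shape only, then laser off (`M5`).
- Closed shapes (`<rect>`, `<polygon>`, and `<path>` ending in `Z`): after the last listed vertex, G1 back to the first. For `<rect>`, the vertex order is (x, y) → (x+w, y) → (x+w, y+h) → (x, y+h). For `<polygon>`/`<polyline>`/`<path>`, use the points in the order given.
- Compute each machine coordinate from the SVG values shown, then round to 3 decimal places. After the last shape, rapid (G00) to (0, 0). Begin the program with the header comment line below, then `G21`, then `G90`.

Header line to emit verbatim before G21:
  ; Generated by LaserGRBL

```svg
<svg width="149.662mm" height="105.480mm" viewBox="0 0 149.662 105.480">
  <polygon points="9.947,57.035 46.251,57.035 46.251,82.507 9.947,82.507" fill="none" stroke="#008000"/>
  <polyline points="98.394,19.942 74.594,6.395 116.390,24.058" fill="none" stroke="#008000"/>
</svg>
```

; Generated by LaserGRBL
G21
G90
G00 X9.947 Y48.445
M4 S157
G1 X46.251 Y48.445 F2606
G1 X46.251 Y22.973
G1 X9.947 Y22.973
G1 X9.947 Y48.445
M5
G00 X98.394 Y85.538
M4 S157
G1 X74.594 Y99.085 F2606
G1 X116.390 Y81.422
M5
G00 X0.000 Y0.000

Since the viewBox matches the mm dimensions, user units are millimetres directly. The only transform is the Y-flip y_m = 105.480 − y_svg.

Shape 1 is a rectangle drawn with `<polygon>`. Its stroke #008000 means engrave at S157, F2606. After flipping Y the toolpath is (9.947,48.445) → (46.251,48.445) → (46.251,22.973) → (9.947,22.973) → (9.947,48.445), returning to the start.

Shape 2 is a open polyline drawn with `<polyline>`. Its stroke #008000 means engrave at S157, F2606. After flipping Y the toolpath is (98.394,85.538) → (74.594,99.085) → (116.390,81.422).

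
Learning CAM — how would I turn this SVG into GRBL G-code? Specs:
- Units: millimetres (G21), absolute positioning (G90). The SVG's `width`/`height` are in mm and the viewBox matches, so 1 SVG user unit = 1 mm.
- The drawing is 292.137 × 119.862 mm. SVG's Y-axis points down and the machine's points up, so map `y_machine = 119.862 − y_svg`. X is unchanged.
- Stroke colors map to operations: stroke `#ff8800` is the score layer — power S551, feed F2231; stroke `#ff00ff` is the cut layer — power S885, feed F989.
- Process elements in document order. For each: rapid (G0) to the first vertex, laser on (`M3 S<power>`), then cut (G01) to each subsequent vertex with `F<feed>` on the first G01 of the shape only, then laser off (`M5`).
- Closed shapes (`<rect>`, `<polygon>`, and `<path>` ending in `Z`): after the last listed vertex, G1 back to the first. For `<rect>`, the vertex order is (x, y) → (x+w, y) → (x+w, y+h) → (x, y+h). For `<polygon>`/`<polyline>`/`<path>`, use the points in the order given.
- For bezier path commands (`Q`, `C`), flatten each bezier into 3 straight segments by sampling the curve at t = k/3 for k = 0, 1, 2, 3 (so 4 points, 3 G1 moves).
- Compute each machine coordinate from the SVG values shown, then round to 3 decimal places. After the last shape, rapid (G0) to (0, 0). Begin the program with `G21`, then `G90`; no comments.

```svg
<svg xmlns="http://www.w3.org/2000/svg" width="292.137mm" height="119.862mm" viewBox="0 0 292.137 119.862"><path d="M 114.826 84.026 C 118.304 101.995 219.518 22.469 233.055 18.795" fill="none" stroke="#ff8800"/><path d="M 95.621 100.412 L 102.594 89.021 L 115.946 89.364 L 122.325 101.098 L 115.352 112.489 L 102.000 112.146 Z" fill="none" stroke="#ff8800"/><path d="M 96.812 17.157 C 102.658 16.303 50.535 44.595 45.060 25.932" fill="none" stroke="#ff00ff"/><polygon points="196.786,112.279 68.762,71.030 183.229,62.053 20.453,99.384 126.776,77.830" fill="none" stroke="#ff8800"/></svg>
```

G21
G90
G0 X114.826 Y35.836
M3 S551
G01 X144.016 Y43.945 F2231
G01 X197.159 Y78.529
G01 X233.055 Y101.067
M5
G0 X95.621 Y19.450
M3 S551
G01 X102.594 Y30.841 F2231
G01 X115.946 Y30.498
G01 X122.325 Y18.764
G01 X115.352 Y7.373
G01 X102.000 Y7.716
G01 X95.621 Y19.450
M5
G0 X96.812 Y102.705
M3 S885
G01 X87.210 Y96.662 F989
G01 X62.210 Y88.100
G01 X45.060 Y93.930
M5
G0 X196.786 Y7.583
M3 S551
G01 X68.762 Y48.832 F2231
G01 X183.229 Y57.809
G01 X20.453 Y20.478
G01 X126.776 Y42.032
G01 X196.786 Y7.583
M5
G0 X0.000 Y0.000

1 u = 1 mm; y_m = 119.862 − y.

[1] `<path>` cubic bezier, #ff8800→score S551 F2231: (114.826,35.836) → (144.016,43.945) → (197.159,78.529) → (233.055,101.067)

[2] `<path>` regular polygon, #ff8800→score S551 F2231: (95.621,19.450) → (102.594,30.841) → (115.946,30.498) → (122.325,18.764) → (115.352,7.373) → (102.000,7.716) → (95.621,19.450) (closed)

[3] `<path>` cubic bezier, #ff00ff→cut S885 F989: (96.812,102.705) → (87.210,96.662) → (62.210,88.100) → (45.060,93.930)

[4] `<polygon>` closed polygon, #ff8800→score S551 F2231: (196.786,7.583) → (68.762,48.832) → (183.229,57.809) → (20.453,20.478) → (126.776,42.032) → (196.786,7.583) (closed)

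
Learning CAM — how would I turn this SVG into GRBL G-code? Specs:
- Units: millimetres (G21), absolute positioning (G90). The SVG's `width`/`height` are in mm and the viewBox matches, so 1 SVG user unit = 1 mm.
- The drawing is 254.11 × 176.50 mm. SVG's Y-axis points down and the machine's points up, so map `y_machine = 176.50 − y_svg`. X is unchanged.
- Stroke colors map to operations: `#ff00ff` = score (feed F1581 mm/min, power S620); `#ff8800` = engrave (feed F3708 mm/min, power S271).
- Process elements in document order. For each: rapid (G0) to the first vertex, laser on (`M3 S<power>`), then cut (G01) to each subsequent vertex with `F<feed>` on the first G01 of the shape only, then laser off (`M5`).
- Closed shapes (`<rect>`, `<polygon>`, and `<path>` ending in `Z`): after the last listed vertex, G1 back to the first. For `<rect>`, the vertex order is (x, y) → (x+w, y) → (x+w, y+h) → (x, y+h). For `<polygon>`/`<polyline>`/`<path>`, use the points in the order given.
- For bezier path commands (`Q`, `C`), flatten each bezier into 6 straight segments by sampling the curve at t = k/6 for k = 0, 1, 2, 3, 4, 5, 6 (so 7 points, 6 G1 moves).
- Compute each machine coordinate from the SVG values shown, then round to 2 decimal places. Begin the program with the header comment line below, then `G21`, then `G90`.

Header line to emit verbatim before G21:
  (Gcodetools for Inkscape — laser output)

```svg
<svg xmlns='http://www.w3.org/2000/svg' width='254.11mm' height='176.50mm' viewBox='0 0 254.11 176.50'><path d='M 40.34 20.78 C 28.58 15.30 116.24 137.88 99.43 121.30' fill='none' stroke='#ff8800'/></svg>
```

Since the viewBox matches the mm dimensions, user units are millimetres directly. The only transform is the Y-flip y_m = 176.50 − y_svg.

Shape 1 is a cubic bezier drawn with `<path>`. Its stroke #ff8800 means engrave at S271, F3708. After flipping Y the toolpath is (40.34,155.72) → (41.80,149.03) → (54.17,128.41) → (71.78,101.30) → (88.97,75.11) → (100.07,57.27) → (99.43,55.20).

(Gcodetools for Inkscape — laser output)
G21
G90
G0 X40.34 Y155.72
M3 S271
G01 X41.80 Y149.03 F3708
G01 X54.17 Y128.41
G01 X71.78 Y101.30
G01 X88.97 Y75.11
G01 X100.07 Y57.27
G01 X99.43 Y55.20
M5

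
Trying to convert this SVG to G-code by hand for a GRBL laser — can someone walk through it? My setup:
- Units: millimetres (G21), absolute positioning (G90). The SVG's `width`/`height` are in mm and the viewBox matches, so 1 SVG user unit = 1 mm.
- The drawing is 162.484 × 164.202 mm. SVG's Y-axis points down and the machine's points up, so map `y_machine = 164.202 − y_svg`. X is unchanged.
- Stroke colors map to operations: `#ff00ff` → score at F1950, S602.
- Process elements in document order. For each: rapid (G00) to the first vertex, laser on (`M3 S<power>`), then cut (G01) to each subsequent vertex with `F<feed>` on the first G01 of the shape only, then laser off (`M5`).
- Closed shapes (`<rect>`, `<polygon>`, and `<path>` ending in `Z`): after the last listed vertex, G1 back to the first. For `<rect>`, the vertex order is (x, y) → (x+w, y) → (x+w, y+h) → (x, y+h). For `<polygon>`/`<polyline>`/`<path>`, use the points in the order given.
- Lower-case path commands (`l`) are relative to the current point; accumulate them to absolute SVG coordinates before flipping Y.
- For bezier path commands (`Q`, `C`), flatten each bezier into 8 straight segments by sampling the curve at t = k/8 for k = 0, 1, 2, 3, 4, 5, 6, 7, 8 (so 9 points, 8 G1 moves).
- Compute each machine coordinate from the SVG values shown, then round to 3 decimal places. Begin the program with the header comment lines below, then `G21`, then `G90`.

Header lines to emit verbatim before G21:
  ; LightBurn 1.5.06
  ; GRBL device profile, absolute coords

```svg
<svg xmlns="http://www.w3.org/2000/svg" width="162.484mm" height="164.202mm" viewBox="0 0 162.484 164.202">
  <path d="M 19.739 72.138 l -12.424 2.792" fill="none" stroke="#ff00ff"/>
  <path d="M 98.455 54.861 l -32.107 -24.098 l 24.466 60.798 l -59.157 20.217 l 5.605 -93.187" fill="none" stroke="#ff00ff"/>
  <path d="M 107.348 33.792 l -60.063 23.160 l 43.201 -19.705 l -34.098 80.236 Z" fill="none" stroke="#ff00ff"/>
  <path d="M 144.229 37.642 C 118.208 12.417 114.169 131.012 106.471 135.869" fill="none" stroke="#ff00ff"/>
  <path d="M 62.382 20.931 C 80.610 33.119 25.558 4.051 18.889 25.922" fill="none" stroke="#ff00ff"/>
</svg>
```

; LightBurn 1.5.06
; GRBL device profile, absolute coords
G21
G90
G00 X19.739 Y92.064
M3 S602
G01 X7.315 Y89.272 F1950
M5
G00 X98.455 Y109.341
M3 S602
G01 X66.348 Y133.439 F1950
G01 X90.814 Y72.641
G01 X31.657 Y52.424
G01 X37.262 Y145.611
M5
G00 X107.348 Y130.410
M3 S602
G01 X47.285 Y107.250 F1950
G01 X90.486 Y126.955
G01 X56.388 Y46.719
G01 X107.348 Y130.410
M5
G00 X144.229 Y126.560
M3 S602
G01 X135.451 Y129.781 F1950
G01 X128.434 Y122.537
G01 X122.877 Y107.846
G01 X118.479 Y88.727
G01 X114.940 Y68.198
G01 X111.959 Y49.277
G01 X109.236 Y34.983
G01 X106.471 Y28.333
M5
G00 X62.382 Y143.271
M3 S602
G01 X66.020 Y140.454 F1950
G01 X64.214 Y140.425
G01 X58.389 Y142.103
G01 X49.972 Y144.407
G01 X40.387 Y146.257
G01 X31.062 Y146.573
G01 X23.420 Y144.274
G01 X18.889 Y138.280
M5

1 u = 1 mm; y_m = 164.202 − y.

[1] `<path>` line segment, #ff00ff→score S602 F1950: (19.739,92.064) → (7.315,89.272)

[2] `<path>` open polyline, #ff00ff→score S602 F1950: (98.455,109.341) → (66.348,133.439) → (90.814,72.641) → (31.657,52.424) → (37.262,145.611)

[3] `<path>` closed polygon, #ff00ff→score S602 F1950: (107.348,130.410) → (47.285,107.250) → (90.486,126.955) → (56.388,46.719) → (107.348,130.410) (closed)

[4] `<path>` cubic bezier, #ff00ff→score S602 F1950: (144.229,126.560) → (135.451,129.781) → (128.434,122.537) → (122.877,107.846) → (118.479,88.727) → (114.940,68.198) → (111.959,49.277) → (109.236,34.983) → (106.471,28.333)

[5] `<path>` cubic bezier, #ff00ff→score S602 F1950: (62.382,143.271) → (66.020,140.454) → (64.214,140.425) → (58.389,142.103) → (49.972,144.407) → (40.387,146.257) → (31.062,146.573) → (23.420,144.274) → (18.889,138.280)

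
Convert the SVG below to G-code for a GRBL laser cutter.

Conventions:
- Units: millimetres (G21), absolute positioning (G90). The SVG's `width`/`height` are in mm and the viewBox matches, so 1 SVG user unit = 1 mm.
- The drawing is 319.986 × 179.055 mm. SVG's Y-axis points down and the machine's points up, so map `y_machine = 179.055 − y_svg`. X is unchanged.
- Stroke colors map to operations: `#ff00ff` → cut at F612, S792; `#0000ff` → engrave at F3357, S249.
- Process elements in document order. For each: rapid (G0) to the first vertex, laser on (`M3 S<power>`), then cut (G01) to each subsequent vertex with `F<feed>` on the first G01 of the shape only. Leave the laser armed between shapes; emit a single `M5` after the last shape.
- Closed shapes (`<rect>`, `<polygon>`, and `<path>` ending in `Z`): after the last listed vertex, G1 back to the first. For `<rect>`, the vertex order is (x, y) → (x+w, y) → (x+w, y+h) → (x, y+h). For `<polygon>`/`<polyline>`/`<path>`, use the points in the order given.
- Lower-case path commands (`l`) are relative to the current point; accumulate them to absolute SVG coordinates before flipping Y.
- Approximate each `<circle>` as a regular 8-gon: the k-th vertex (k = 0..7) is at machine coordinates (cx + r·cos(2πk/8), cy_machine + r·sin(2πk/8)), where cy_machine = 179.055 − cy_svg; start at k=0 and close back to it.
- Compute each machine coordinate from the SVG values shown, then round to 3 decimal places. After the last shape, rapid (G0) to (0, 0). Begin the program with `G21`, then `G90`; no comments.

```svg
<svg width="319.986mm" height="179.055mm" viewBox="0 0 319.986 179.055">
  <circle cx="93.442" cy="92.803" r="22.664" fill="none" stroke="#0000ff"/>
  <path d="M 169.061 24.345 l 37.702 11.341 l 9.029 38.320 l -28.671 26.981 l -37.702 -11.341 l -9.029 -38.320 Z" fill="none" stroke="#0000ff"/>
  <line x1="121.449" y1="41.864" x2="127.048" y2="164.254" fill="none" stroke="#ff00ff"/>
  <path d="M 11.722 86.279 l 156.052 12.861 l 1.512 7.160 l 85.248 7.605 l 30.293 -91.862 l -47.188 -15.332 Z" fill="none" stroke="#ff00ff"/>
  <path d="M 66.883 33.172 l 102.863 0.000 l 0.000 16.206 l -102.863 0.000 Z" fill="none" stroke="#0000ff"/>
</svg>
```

viewBox `0 0 319.986 179.055` with mm width/height → 1 unit = 1 mm. Flip: y_m = 179.055 − y_svg.

**Shape 1** — `<circle>` circle, stroke `#0000ff` → engrave (S249, F3357). Machine vertices: (116.106,86.252) → (109.468,102.278) → (93.442,108.916) → (77.416,102.278) → (70.778,86.252) → (77.416,70.226) → (93.442,63.588) → (109.468,70.226) → (116.106,86.252). Closed: final G1 returns to the first vertex.

**Shape 2** — `<path>` regular polygon, stroke `#0000ff` → engrave (S249, F3357). Machine vertices: (169.061,154.710) → (206.763,143.369) → (215.792,105.049) → (187.121,78.068) → (149.419,89.409) → (140.390,127.729) → (169.061,154.710). Closed: final G1 returns to the first vertex.

**Shape 3** — `<line>` line segment, stroke `#ff00ff` → cut (S792, F612). Machine vertices: (121.449,137.191) → (127.048,14.801). Open path.

**Shape 4** — `<path>` closed polygon, stroke `#ff00ff` → cut (S792, F612). Machine vertices: (11.722,92.776) → (167.774,79.915) → (169.286,72.755) → (254.534,65.150) → (284.827,157.012) → (237.639,172.344) → (11.722,92.776). Closed: final G1 returns to the first vertex.

**Shape 5** — `<path>` rectangle, stroke `#0000ff` → engrave (S249, F3357). Machine vertices: (66.883,145.883) → (169.746,145.883) → (169.746,129.677) → (66.883,129.677) → (66.883,145.883). Closed: final G1 returns to the first vertex.

G21
G90
G0 X116.106 Y86.252
M3 S249
G01 X109.468 Y102.278 F3357
G01 X93.442 Y108.916
G01 X77.416 Y102.278
G01 X70.778 Y86.252
G01 X77.416 Y70.226
G01 X93.442 Y63.588
G01 X109.468 Y70.226
G01 X116.106 Y86.252
G0 X169.061 Y154.710
M3 S249
G01 X206.763 Y143.369 F3357
G01 X215.792 Y105.049
G01 X187.121 Y78.068
G01 X149.419 Y89.409
G01 X140.390 Y127.729
G01 X169.061 Y154.710
G0 X121.449 Y137.191
M3 S792
G01 X127.048 Y14.801 F612
G0 X11.722 Y92.776
M3 S792
G01 X167.774 Y79.915 F612
G01 X169.286 Y72.755
G01 X254.534 Y65.150
G01 X284.827 Y157.012
G01 X237.639 Y172.344
G01 X11.722 Y92.776
G0 X66.883 Y145.883
M3 S249
G01 X169.746 Y145.883 F3357
G01 X169.746 Y129.677
G01 X66.883 Y129.677
G01 X66.883 Y145.883
M5
G0 X0.000 Y0.000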